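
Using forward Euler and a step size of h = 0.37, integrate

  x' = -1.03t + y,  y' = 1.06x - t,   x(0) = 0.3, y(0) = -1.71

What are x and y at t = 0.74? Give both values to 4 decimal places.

-1.0629, -1.8597

Euler on (x,y): x_{n+1} = x_n + h·x', y_{n+1} = y_n + h·y'.
0.000000: (0.300000, -1.710000); f=(-1.710000, 0.318000) → (-0.332700, -1.592340)
0.370000: (-0.332700, -1.592340); f=(-1.973440, -0.722662) → (-1.062873, -1.859725)
(x(0.74), y(0.74)) ≈ (-1.0629, -1.8597)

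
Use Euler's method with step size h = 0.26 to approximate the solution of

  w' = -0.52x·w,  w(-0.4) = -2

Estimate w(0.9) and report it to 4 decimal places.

-1.8312

Euler: w_{n+1} = w_n + h·f(x_n, w_n).
x=-0.400000, w=-2.000000: f=-0.416000 → w ← -2.000000 + 0.26·(-0.416000) = -2.108160
x=-0.140000, w=-2.108160: f=-0.153474 → w ← -2.108160 + 0.26·(-0.153474) = -2.148063
x=0.120000, w=-2.148063: f=0.134039 → w ← -2.148063 + 0.26·0.134039 = -2.113213
x=0.380000, w=-2.113213: f=0.417571 → w ← -2.113213 + 0.26·0.417571 = -2.004645
x=0.640000, w=-2.004645: f=0.667146 → w ← -2.004645 + 0.26·0.667146 = -1.831187
w(0.9) ≈ -1.8312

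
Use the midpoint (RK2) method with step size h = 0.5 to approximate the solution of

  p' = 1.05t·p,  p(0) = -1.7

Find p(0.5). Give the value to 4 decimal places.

-1.9231

Midpoint: k1 = f(t_n, p_n); k2 = f(t_n + h/2, p_n + (h/2)·k1); p_{n+1} = p_n + h·k2.
t=0.000000, p=-1.700000:
  k1 = f(0.000000, -1.700000) = 0.000000
  k2 = f(0.250000, -1.700000) = -0.446250
  p ← -1.700000 + 0.5·(-0.446250) = -1.923125
p(0.5) ≈ -1.9231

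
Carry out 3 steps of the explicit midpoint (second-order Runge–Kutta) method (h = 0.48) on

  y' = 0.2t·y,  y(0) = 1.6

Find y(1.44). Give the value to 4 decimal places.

1.9638

Midpoint: k1 = f(t_n, y_n); k2 = f(t_n + h/2, y_n + (h/2)·k1); y_{n+1} = y_n + h·k2.
t=0.000000, y=1.600000:
  k1 = f(0.000000, 1.600000) = 0.000000
  k2 = f(0.240000, 1.600000) = 0.076800
  y ← 1.600000 + 0.48·0.076800 = 1.636864
t=0.480000, y=1.636864:
  k1 = f(0.480000, 1.636864) = 0.157139
  k2 = f(0.720000, 1.674577) = 0.241139
  y ← 1.636864 + 0.48·0.241139 = 1.752611
t=0.960000, y=1.752611:
  k1 = f(0.960000, 1.752611) = 0.336501
  k2 = f(1.200000, 1.833371) = 0.440009
  y ← 1.752611 + 0.48·0.440009 = 1.963815
y(1.44) ≈ 1.9638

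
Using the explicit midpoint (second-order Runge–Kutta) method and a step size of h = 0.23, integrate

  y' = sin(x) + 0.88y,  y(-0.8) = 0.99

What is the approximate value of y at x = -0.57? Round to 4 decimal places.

1.0484

Midpoint: k1 = f(x_n, y_n); k2 = f(x_n + h/2, y_n + (h/2)·k1); y_{n+1} = y_n + h·k2.
x=-0.800000, y=0.990000:
  k1 = f(-0.800000, 0.990000) = 0.153844
  k2 = f(-0.685000, 1.007692) = 0.254096
  y ← 0.990000 + 0.23·0.254096 = 1.048442
y(-0.57) ≈ 1.0484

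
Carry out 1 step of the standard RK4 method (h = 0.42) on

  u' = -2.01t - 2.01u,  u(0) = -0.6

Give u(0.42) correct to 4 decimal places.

RK4: k1 = f(t_n, u_n); k2 = f(t_n + h/2, u_n + (h/2)·k1); k3 = f(t_n + h/2, u_n + (h/2)·k2); k4 = f(t_n + h, u_n + h·k3); u_{n+1} = u_n + (h/6)·(k1 + 2k2 + 2k3 + k4).
t=0.000000, u=-0.600000:
  k1 = f(0.000000, -0.600000) = 1.206000
  k2 = f(0.210000, -0.346740) = 0.274847
  k3 = f(0.210000, -0.542282) = 0.667887
  k4 = f(0.420000, -0.319487) = -0.202030
  u ← -0.600000 + (0.42/6)·(k1 + 2k2 + 2k3 + k4) = -0.397739
u(0.42) ≈ -0.3977

-0.3977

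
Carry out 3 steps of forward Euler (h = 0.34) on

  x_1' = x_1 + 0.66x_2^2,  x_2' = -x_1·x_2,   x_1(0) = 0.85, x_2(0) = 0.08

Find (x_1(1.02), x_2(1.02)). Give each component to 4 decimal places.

2.0490, 0.0167

Euler on (x_1,x_2): x_1_{n+1} = x_1_n + h·x_1', x_2_{n+1} = x_2_n + h·x_2'.
0.000000: (0.850000, 0.080000); f=(0.854224, -0.068000) → (1.140436, 0.056880)
0.340000: (1.140436, 0.056880); f=(1.142571, -0.064868) → (1.528910, 0.034825)
0.680000: (1.528910, 0.034825); f=(1.529711, -0.053244) → (2.049012, 0.016722)
(x_1(1.02), x_2(1.02)) ≈ (2.0490, 0.0167)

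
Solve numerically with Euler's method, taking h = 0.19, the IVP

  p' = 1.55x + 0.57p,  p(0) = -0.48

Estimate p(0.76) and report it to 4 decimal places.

Euler: p_{n+1} = p_n + h·f(x_n, p_n).
x=0.000000, p=-0.480000: f=-0.273600 → p ← -0.480000 + 0.19·(-0.273600) = -0.531984
x=0.190000, p=-0.531984: f=-0.008731 → p ← -0.531984 + 0.19·(-0.008731) = -0.533643
x=0.380000, p=-0.533643: f=0.284824 → p ← -0.533643 + 0.19·0.284824 = -0.479526
x=0.570000, p=-0.479526: f=0.610170 → p ← -0.479526 + 0.19·0.610170 = -0.363594
p(0.76) ≈ -0.3636

-0.3636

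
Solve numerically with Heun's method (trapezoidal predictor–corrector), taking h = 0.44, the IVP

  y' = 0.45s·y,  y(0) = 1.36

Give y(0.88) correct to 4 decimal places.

Heun: k1 = f(s_n, y_n); k2 = f(s_n + h, y_n + h·k1); y_{n+1} = y_n + (h/2)·(k1 + k2).
s=0.000000, y=1.360000:
  k1 = f(0.000000, 1.360000) = 0.000000
  k2 = f(0.440000, 1.360000) = 0.269280
  y ← 1.360000 + (0.44/2)·(0.000000 + 0.269280) = 1.419242
s=0.440000, y=1.419242:
  k1 = f(0.440000, 1.419242) = 0.281010
  k2 = f(0.880000, 1.542886) = 0.610983
  y ← 1.419242 + (0.44/2)·(0.281010 + 0.610983) = 1.615480
y(0.88) ≈ 1.6155

1.6155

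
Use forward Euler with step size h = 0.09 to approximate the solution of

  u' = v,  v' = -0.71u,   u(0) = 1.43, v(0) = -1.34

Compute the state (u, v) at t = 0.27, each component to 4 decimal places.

1.0442, -1.5905

Euler on (u,v): u_{n+1} = u_n + h·u', v_{n+1} = v_n + h·v'.
0.000000: (1.430000, -1.340000); f=(-1.340000, -1.015300) → (1.309400, -1.431377)
0.090000: (1.309400, -1.431377); f=(-1.431377, -0.929674) → (1.180576, -1.515048)
0.180000: (1.180576, -1.515048); f=(-1.515048, -0.838209) → (1.044222, -1.590486)
(u(0.27), v(0.27)) ≈ (1.0442, -1.5905)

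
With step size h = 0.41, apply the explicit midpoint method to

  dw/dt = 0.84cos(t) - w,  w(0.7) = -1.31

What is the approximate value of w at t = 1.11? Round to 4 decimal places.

-0.7243

Midpoint: k1 = f(t_n, w_n); k2 = f(t_n + h/2, w_n + (h/2)·k1); w_{n+1} = w_n + h·k2.
t=0.700000, w=-1.310000:
  k1 = f(0.700000, -1.310000) = 1.952467
  k2 = f(0.905000, -0.909744) = 1.428600
  w ← -1.310000 + 0.41·1.428600 = -0.724274
w(1.11) ≈ -0.7243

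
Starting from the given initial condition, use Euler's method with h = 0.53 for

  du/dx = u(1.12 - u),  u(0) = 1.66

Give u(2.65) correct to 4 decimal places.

1.1215

Euler: u_{n+1} = u_n + h·f(x_n, u_n).
x=0.000000, u=1.660000: f=-0.896400 → u ← 1.660000 + 0.53·(-0.896400) = 1.184908
x=0.530000, u=1.184908: f=-0.076910 → u ← 1.184908 + 0.53·(-0.076910) = 1.144146
x=1.060000, u=1.144146: f=-0.027626 → u ← 1.144146 + 0.53·(-0.027626) = 1.129504
x=1.590000, u=1.129504: f=-0.010735 → u ← 1.129504 + 0.53·(-0.010735) = 1.123814
x=2.120000, u=1.123814: f=-0.004287 → u ← 1.123814 + 0.53·(-0.004287) = 1.121542
u(2.65) ≈ 1.1215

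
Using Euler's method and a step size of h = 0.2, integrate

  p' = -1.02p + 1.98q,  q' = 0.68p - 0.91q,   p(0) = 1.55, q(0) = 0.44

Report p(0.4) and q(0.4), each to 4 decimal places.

Euler on (p,q): p_{n+1} = p_n + h·p', q_{n+1} = q_n + h·q'.
0.000000: (1.550000, 0.440000); f=(-0.709800, 0.653600) → (1.408040, 0.570720)
0.200000: (1.408040, 0.570720); f=(-0.306175, 0.438112) → (1.346805, 0.658342)
(p(0.4), q(0.4)) ≈ (1.3468, 0.6583)

1.3468, 0.6583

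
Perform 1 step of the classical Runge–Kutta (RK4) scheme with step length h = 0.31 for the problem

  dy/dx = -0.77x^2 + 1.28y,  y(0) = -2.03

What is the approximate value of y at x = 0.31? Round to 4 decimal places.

-3.0270

RK4: k1 = f(x_n, y_n); k2 = f(x_n + h/2, y_n + (h/2)·k1); k3 = f(x_n + h/2, y_n + (h/2)·k2); k4 = f(x_n + h, y_n + h·k3); y_{n+1} = y_n + (h/6)·(k1 + 2k2 + 2k3 + k4).
x=0.000000, y=-2.030000:
  k1 = f(0.000000, -2.030000) = -2.598400
  k2 = f(0.155000, -2.432752) = -3.132422
  k3 = f(0.155000, -2.515525) = -3.238372
  k4 = f(0.310000, -3.033895) = -3.957383
  y ← -2.030000 + (0.31/6)·(k1 + 2k2 + 2k3 + k4) = -3.027031
y(0.31) ≈ -3.0270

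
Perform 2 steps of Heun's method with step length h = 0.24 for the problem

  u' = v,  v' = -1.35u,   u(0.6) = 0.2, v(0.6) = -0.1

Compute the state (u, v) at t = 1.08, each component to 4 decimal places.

Heun on (u,v): k1 = f(t_n, state_n); k2 = f(t_n + h, state_n + h·k1); state_{n+1} = state_n + (h/2)·(k1 + k2).
0.600000: (0.200000, -0.100000)
  k1 = (-0.100000, -0.270000)
  predictor → (0.176000, -0.164800)
  k2 = (-0.164800, -0.237600)
  → (0.168224, -0.160912)
0.840000: (0.168224, -0.160912)
  k1 = (-0.160912, -0.227102)
  predictor → (0.129605, -0.215417)
  k2 = (-0.215417, -0.174967)
  → (0.123065, -0.209160)
(u(1.08), v(1.08)) ≈ (0.1231, -0.2092)

0.1231, -0.2092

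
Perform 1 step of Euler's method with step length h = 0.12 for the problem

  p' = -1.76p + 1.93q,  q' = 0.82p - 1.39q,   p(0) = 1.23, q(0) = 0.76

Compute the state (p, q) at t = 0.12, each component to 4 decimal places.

1.1462, 0.7543

Euler on (p,q): p_{n+1} = p_n + h·p', q_{n+1} = q_n + h·q'.
0.000000: (1.230000, 0.760000); f=(-0.698000, -0.047800) → (1.146240, 0.754264)
(p(0.12), q(0.12)) ≈ (1.1462, 0.7543)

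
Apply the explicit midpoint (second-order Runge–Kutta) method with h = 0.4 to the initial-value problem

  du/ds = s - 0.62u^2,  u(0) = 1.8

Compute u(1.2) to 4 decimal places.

1.2876

Midpoint: k1 = f(s_n, u_n); k2 = f(s_n + h/2, u_n + (h/2)·k1); u_{n+1} = u_n + h·k2.
s=0.000000, u=1.800000:
  k1 = f(0.000000, 1.800000) = -2.008800
  k2 = f(0.200000, 1.398240) = -1.012147
  u ← 1.800000 + 0.4·(-1.012147) = 1.395141
s=0.400000, u=1.395141:
  k1 = f(0.400000, 1.395141) = -0.806780
  k2 = f(0.600000, 1.233785) = -0.343780
  u ← 1.395141 + 0.4·(-0.343780) = 1.257629
s=0.800000, u=1.257629:
  k1 = f(0.800000, 1.257629) = -0.180611
  k2 = f(1.000000, 1.221507) = 0.074911
  u ← 1.257629 + 0.4·0.074911 = 1.287594
u(1.2) ≈ 1.2876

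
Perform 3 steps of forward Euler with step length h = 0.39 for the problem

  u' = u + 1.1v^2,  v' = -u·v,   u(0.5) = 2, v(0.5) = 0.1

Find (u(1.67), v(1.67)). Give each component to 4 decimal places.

5.3798, 0.0010

Euler on (u,v): u_{n+1} = u_n + h·u', v_{n+1} = v_n + h·v'.
0.500000: (2.000000, 0.100000); f=(2.011000, -0.200000) → (2.784290, 0.022000)
0.890000: (2.784290, 0.022000); f=(2.784822, -0.061254) → (3.870371, -0.001889)
1.280000: (3.870371, -0.001889); f=(3.870375, 0.007312) → (5.379817, 0.000962)
(u(1.67), v(1.67)) ≈ (5.3798, 0.0010)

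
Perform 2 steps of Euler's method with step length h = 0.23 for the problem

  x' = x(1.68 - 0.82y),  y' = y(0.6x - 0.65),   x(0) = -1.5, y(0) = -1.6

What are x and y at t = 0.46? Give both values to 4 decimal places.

Euler on (x,y): x_{n+1} = x_n + h·x', y_{n+1} = y_n + h·y'.
0.000000: (-1.500000, -1.600000); f=(-4.488000, 2.480000) → (-2.532240, -1.029600)
0.230000: (-2.532240, -1.029600); f=(-6.392063, 2.233557) → (-4.002414, -0.515882)
(x(0.46), y(0.46)) ≈ (-4.0024, -0.5159)

-4.0024, -0.5159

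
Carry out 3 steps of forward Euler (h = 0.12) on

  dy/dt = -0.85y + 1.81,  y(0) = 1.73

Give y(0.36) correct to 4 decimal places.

1.8402

Euler: y_{n+1} = y_n + h·f(t_n, y_n).
t=0.000000, y=1.730000: f=0.339500 → y ← 1.730000 + 0.12·0.339500 = 1.770740
t=0.120000, y=1.770740: f=0.304871 → y ← 1.770740 + 0.12·0.304871 = 1.807325
t=0.240000, y=1.807325: f=0.273774 → y ← 1.807325 + 0.12·0.273774 = 1.840177
y(0.36) ≈ 1.8402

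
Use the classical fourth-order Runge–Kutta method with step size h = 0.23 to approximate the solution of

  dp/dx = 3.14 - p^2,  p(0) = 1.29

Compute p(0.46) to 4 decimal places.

1.6652

RK4: k1 = f(x_n, p_n); k2 = f(x_n + h/2, p_n + (h/2)·k1); k3 = f(x_n + h/2, p_n + (h/2)·k2); k4 = f(x_n + h, p_n + h·k3); p_{n+1} = p_n + (h/6)·(k1 + 2k2 + 2k3 + k4).
x=0.000000, p=1.290000:
  k1 = f(0.000000, 1.290000) = 1.475900
  k2 = f(0.115000, 1.459728) = 1.009193
  k3 = f(0.115000, 1.406057) = 1.163003
  k4 = f(0.230000, 1.557491) = 0.714223
  p ← 1.290000 + (0.23/6)·(k1 + 2k2 + 2k3 + k4) = 1.540490
x=0.230000, p=1.540490:
  k1 = f(0.230000, 1.540490) = 0.766891
  k2 = f(0.345000, 1.628682) = 0.487394
  k3 = f(0.345000, 1.596540) = 0.591060
  k4 = f(0.460000, 1.676433) = 0.329571
  p ← 1.540490 + (0.23/6)·(k1 + 2k2 + 2k3 + k4) = 1.665202
p(0.46) ≈ 1.6652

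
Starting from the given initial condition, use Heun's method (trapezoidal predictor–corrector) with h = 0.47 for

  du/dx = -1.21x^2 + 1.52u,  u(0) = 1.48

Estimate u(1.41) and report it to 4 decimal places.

Heun: k1 = f(x_n, u_n); k2 = f(x_n + h, u_n + h·k1); u_{n+1} = u_n + (h/2)·(k1 + k2).
x=0.000000, u=1.480000:
  k1 = f(0.000000, 1.480000) = 2.249600
  k2 = f(0.470000, 2.537312) = 3.589425
  u ← 1.480000 + (0.47/2)·(2.249600 + 3.589425) = 2.852171
x=0.470000, u=2.852171:
  k1 = f(0.470000, 2.852171) = 4.068011
  k2 = f(0.940000, 4.764136) = 6.172331
  u ← 2.852171 + (0.47/2)·(4.068011 + 6.172331) = 5.258651
x=0.940000, u=5.258651:
  k1 = f(0.940000, 5.258651) = 6.923994
  k2 = f(1.410000, 8.512928) = 10.534050
  u ← 5.258651 + (0.47/2)·(6.923994 + 10.534050) = 9.361291
u(1.41) ≈ 9.3613

9.3613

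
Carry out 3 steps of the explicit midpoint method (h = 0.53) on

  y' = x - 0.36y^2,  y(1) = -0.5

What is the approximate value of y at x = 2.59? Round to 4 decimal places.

Midpoint: k1 = f(x_n, y_n); k2 = f(x_n + h/2, y_n + (h/2)·k1); y_{n+1} = y_n + h·k2.
x=1.000000, y=-0.500000:
  k1 = f(1.000000, -0.500000) = 0.910000
  k2 = f(1.265000, -0.258850) = 1.240879
  y ← -0.500000 + 0.53·1.240879 = 0.157666
x=1.530000, y=0.157666:
  k1 = f(1.530000, 0.157666) = 1.521051
  k2 = f(1.795000, 0.560744) = 1.681804
  y ← 0.157666 + 0.53·1.681804 = 1.049022
x=2.060000, y=1.049022:
  k1 = f(2.060000, 1.049022) = 1.663839
  k2 = f(2.325000, 1.489939) = 1.525829
  y ← 1.049022 + 0.53·1.525829 = 1.857711
y(2.59) ≈ 1.8577

1.8577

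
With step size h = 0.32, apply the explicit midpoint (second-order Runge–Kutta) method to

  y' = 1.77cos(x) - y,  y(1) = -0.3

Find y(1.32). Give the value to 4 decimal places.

Midpoint: k1 = f(x_n, y_n); k2 = f(x_n + h/2, y_n + (h/2)·k1); y_{n+1} = y_n + h·k2.
x=1.000000, y=-0.300000:
  k1 = f(1.000000, -0.300000) = 1.256335
  k2 = f(1.160000, -0.098986) = 0.805817
  y ← -0.300000 + 0.32·0.805817 = -0.042138
y(1.32) ≈ -0.0421

-0.0421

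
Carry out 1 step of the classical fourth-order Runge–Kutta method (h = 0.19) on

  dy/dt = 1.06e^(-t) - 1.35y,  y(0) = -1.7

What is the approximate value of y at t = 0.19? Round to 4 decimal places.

RK4: k1 = f(t_n, y_n); k2 = f(t_n + h/2, y_n + (h/2)·k1); k3 = f(t_n + h/2, y_n + (h/2)·k2); k4 = f(t_n + h, y_n + h·k3); y_{n+1} = y_n + (h/6)·(k1 + 2k2 + 2k3 + k4).
t=0.000000, y=-1.700000:
  k1 = f(0.000000, -1.700000) = 3.355000
  k2 = f(0.095000, -1.381275) = 2.828657
  k3 = f(0.095000, -1.431278) = 2.896160
  k4 = f(0.190000, -1.149730) = 2.428712
  y ← -1.700000 + (0.19/6)·(k1 + 2k2 + 2k3 + k4) = -1.154277
y(0.19) ≈ -1.1543

-1.1543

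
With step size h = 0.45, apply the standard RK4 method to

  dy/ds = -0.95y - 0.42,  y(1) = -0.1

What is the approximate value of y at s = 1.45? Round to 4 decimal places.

RK4: k1 = f(s_n, y_n); k2 = f(s_n + h/2, y_n + (h/2)·k1); k3 = f(s_n + h/2, y_n + (h/2)·k2); k4 = f(s_n + h, y_n + h·k3); y_{n+1} = y_n + (h/6)·(k1 + 2k2 + 2k3 + k4).
s=1.000000, y=-0.100000:
  k1 = f(1.000000, -0.100000) = -0.325000
  k2 = f(1.225000, -0.173125) = -0.255531
  k3 = f(1.225000, -0.157495) = -0.270380
  k4 = f(1.450000, -0.221671) = -0.209412
  y ← -0.100000 + (0.45/6)·(k1 + 2k2 + 2k3 + k4) = -0.218968
y(1.45) ≈ -0.2190

-0.2190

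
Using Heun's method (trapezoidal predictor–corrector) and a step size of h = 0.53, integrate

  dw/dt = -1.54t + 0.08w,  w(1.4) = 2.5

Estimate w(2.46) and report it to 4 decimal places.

-0.5469

Heun: k1 = f(t_n, w_n); k2 = f(t_n + h, w_n + h·k1); w_{n+1} = w_n + (h/2)·(k1 + k2).
t=1.400000, w=2.500000:
  k1 = f(1.400000, 2.500000) = -1.956000
  k2 = f(1.930000, 1.463320) = -2.855134
  w ← 2.500000 + (0.53/2)·(-1.956000 + (-2.855134)) = 1.225049
t=1.930000, w=1.225049:
  k1 = f(1.930000, 1.225049) = -2.874196
  k2 = f(2.460000, -0.298275) = -3.812262
  w ← 1.225049 + (0.53/2)·(-2.874196 + (-3.812262)) = -0.546862
w(2.46) ≈ -0.5469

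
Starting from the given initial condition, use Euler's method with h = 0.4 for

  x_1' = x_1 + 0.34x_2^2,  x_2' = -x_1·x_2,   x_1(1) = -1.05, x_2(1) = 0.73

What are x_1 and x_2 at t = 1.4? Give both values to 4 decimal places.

Euler on (x_1,x_2): x_1_{n+1} = x_1_n + h·x_1', x_2_{n+1} = x_2_n + h·x_2'.
1.000000: (-1.050000, 0.730000); f=(-0.868814, 0.766500) → (-1.397526, 1.036600)
(x_1(1.4), x_2(1.4)) ≈ (-1.3975, 1.0366)

-1.3975, 1.0366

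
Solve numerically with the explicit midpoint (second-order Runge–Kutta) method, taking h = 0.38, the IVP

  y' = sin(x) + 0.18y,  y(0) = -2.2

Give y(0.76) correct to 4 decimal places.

-2.2355

Midpoint: k1 = f(x_n, y_n); k2 = f(x_n + h/2, y_n + (h/2)·k1); y_{n+1} = y_n + h·k2.
x=0.000000, y=-2.200000:
  k1 = f(0.000000, -2.200000) = -0.396000
  k2 = f(0.190000, -2.275240) = -0.220684
  y ← -2.200000 + 0.38·(-0.220684) = -2.283860
x=0.380000, y=-2.283860:
  k1 = f(0.380000, -2.283860) = -0.040174
  k2 = f(0.570000, -2.291493) = 0.127163
  y ← -2.283860 + 0.38·0.127163 = -2.235538
y(0.76) ≈ -2.2355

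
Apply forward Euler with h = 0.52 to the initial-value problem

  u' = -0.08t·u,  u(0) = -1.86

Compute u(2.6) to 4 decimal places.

-1.4872

Euler: u_{n+1} = u_n + h·f(t_n, u_n).
t=0.000000, u=-1.860000: f=0.000000 → u ← -1.860000 + 0.52·0.000000 = -1.860000
t=0.520000, u=-1.860000: f=0.077376 → u ← -1.860000 + 0.52·0.077376 = -1.819764
t=1.040000, u=-1.819764: f=0.151404 → u ← -1.819764 + 0.52·0.151404 = -1.741034
t=1.560000, u=-1.741034: f=0.217281 → u ← -1.741034 + 0.52·0.217281 = -1.628048
t=2.080000, u=-1.628048: f=0.270907 → u ← -1.628048 + 0.52·0.270907 = -1.487176
u(2.6) ≈ -1.4872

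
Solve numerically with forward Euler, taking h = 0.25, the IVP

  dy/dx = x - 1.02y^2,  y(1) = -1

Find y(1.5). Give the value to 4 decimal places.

-0.9501

Euler: y_{n+1} = y_n + h·f(x_n, y_n).
x=1.000000, y=-1.000000: f=-0.020000 → y ← -1.000000 + 0.25·(-0.020000) = -1.005000
x=1.250000, y=-1.005000: f=0.219775 → y ← -1.005000 + 0.25·0.219775 = -0.950056
y(1.5) ≈ -0.9501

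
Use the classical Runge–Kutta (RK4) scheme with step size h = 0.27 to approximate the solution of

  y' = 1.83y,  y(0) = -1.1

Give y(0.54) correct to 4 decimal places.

-2.9541

RK4: k1 = f(s_n, y_n); k2 = f(s_n + h/2, y_n + (h/2)·k1); k3 = f(s_n + h/2, y_n + (h/2)·k2); k4 = f(s_n + h, y_n + h·k3); y_{n+1} = y_n + (h/6)·(k1 + 2k2 + 2k3 + k4).
s=0.000000, y=-1.100000:
  k1 = f(0.000000, -1.100000) = -2.013000
  k2 = f(0.135000, -1.371755) = -2.510312
  k3 = f(0.135000, -1.438892) = -2.633172
  k4 = f(0.270000, -1.810957) = -3.314051
  y ← -1.100000 + (0.27/6)·(k1 + 2k2 + 2k3 + k4) = -1.802631
s=0.270000, y=-1.802631:
  k1 = f(0.270000, -1.802631) = -3.298814
  k2 = f(0.405000, -2.247971) = -4.113787
  k3 = f(0.405000, -2.357992) = -4.315125
  k4 = f(0.540000, -2.967715) = -5.430918
  y ← -1.802631 + (0.27/6)·(k1 + 2k2 + 2k3 + k4) = -2.954071
y(0.54) ≈ -2.9541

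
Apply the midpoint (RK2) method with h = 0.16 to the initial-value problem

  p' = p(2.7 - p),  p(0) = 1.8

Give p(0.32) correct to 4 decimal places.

2.2281

Midpoint: k1 = f(s_n, p_n); k2 = f(s_n + h/2, p_n + (h/2)·k1); p_{n+1} = p_n + h·k2.
s=0.000000, p=1.800000:
  k1 = f(0.000000, 1.800000) = 1.620000
  k2 = f(0.080000, 1.929600) = 1.486564
  p ← 1.800000 + 0.16·1.486564 = 2.037850
s=0.160000, p=2.037850:
  k1 = f(0.160000, 2.037850) = 1.349362
  k2 = f(0.240000, 2.145799) = 1.189204
  p ← 2.037850 + 0.16·1.189204 = 2.228123
p(0.32) ≈ 2.2281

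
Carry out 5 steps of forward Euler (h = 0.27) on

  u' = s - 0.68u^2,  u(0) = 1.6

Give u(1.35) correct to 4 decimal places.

Euler: u_{n+1} = u_n + h·f(s_n, u_n).
s=0.000000, u=1.600000: f=-1.740800 → u ← 1.600000 + 0.27·(-1.740800) = 1.129984
s=0.270000, u=1.129984: f=-0.598267 → u ← 1.129984 + 0.27·(-0.598267) = 0.968452
s=0.540000, u=0.968452: f=-0.097771 → u ← 0.968452 + 0.27·(-0.097771) = 0.942054
s=0.810000, u=0.942054: f=0.206524 → u ← 0.942054 + 0.27·0.206524 = 0.997815
s=1.080000, u=0.997815: f=0.402968 → u ← 0.997815 + 0.27·0.402968 = 1.106616
u(1.35) ≈ 1.1066

1.1066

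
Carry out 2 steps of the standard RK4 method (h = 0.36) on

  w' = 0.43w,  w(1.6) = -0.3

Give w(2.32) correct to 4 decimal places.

-0.4089

RK4: k1 = f(s_n, w_n); k2 = f(s_n + h/2, w_n + (h/2)·k1); k3 = f(s_n + h/2, w_n + (h/2)·k2); k4 = f(s_n + h, w_n + h·k3); w_{n+1} = w_n + (h/6)·(k1 + 2k2 + 2k3 + k4).
s=1.600000, w=-0.300000:
  k1 = f(1.600000, -0.300000) = -0.129000
  k2 = f(1.780000, -0.323220) = -0.138985
  k3 = f(1.780000, -0.325017) = -0.139757
  k4 = f(1.960000, -0.350313) = -0.150634
  w ← -0.300000 + (0.36/6)·(k1 + 2k2 + 2k3 + k4) = -0.350227
s=1.960000, w=-0.350227:
  k1 = f(1.960000, -0.350227) = -0.150598
  k2 = f(2.140000, -0.377335) = -0.162254
  k3 = f(2.140000, -0.379433) = -0.163156
  k4 = f(2.320000, -0.408963) = -0.175854
  w ← -0.350227 + (0.36/6)·(k1 + 2k2 + 2k3 + k4) = -0.408863
w(2.32) ≈ -0.4089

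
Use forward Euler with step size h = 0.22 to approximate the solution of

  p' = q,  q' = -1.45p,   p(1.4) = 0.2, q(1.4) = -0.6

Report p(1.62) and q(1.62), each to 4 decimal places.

Euler on (p,q): p_{n+1} = p_n + h·p', q_{n+1} = q_n + h·q'.
1.400000: (0.200000, -0.600000); f=(-0.600000, -0.290000) → (0.068000, -0.663800)
(p(1.62), q(1.62)) ≈ (0.0680, -0.6638)

0.0680, -0.6638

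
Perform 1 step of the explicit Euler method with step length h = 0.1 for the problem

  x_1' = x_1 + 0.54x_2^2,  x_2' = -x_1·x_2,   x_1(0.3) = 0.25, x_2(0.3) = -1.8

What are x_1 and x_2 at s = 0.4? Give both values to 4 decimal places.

0.4500, -1.7550

Euler on (x_1,x_2): x_1_{n+1} = x_1_n + h·x_1', x_2_{n+1} = x_2_n + h·x_2'.
0.300000: (0.250000, -1.800000); f=(1.999600, 0.450000) → (0.449960, -1.755000)
(x_1(0.4), x_2(0.4)) ≈ (0.4500, -1.7550)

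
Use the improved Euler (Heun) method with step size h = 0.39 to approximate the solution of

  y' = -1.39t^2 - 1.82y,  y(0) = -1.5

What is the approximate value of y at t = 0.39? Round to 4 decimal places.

-0.8544

Heun: k1 = f(t_n, y_n); k2 = f(t_n + h, y_n + h·k1); y_{n+1} = y_n + (h/2)·(k1 + k2).
t=0.000000, y=-1.500000:
  k1 = f(0.000000, -1.500000) = 2.730000
  k2 = f(0.390000, -0.435300) = 0.580827
  y ← -1.500000 + (0.39/2)·(2.730000 + 0.580827) = -0.854389
y(0.39) ≈ -0.8544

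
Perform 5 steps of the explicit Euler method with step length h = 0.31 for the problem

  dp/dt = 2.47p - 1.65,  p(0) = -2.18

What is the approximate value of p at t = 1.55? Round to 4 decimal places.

-48.2115

Euler: p_{n+1} = p_n + h·f(t_n, p_n).
t=0.000000, p=-2.180000: f=-7.034600 → p ← -2.180000 + 0.31·(-7.034600) = -4.360726
t=0.310000, p=-4.360726: f=-12.420993 → p ← -4.360726 + 0.31·(-12.420993) = -8.211234
t=0.620000, p=-8.211234: f=-21.931748 → p ← -8.211234 + 0.31·(-21.931748) = -15.010076
t=0.930000, p=-15.010076: f=-38.724887 → p ← -15.010076 + 0.31·(-38.724887) = -27.014791
t=1.240000, p=-27.014791: f=-68.376533 → p ← -27.014791 + 0.31·(-68.376533) = -48.211516
p(1.55) ≈ -48.2115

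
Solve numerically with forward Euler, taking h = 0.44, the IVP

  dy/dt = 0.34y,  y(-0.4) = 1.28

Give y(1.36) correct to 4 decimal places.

Euler: y_{n+1} = y_n + h·f(t_n, y_n).
t=-0.400000, y=1.280000: f=0.435200 → y ← 1.280000 + 0.44·0.435200 = 1.471488
t=0.040000, y=1.471488: f=0.500306 → y ← 1.471488 + 0.44·0.500306 = 1.691623
t=0.480000, y=1.691623: f=0.575152 → y ← 1.691623 + 0.44·0.575152 = 1.944689
t=0.920000, y=1.944689: f=0.661194 → y ← 1.944689 + 0.44·0.661194 = 2.235615
y(1.36) ≈ 2.2356

2.2356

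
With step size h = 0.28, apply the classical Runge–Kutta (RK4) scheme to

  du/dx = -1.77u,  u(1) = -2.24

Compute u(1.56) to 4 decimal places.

RK4: k1 = f(x_n, u_n); k2 = f(x_n + h/2, u_n + (h/2)·k1); k3 = f(x_n + h/2, u_n + (h/2)·k2); k4 = f(x_n + h, u_n + h·k3); u_{n+1} = u_n + (h/6)·(k1 + 2k2 + 2k3 + k4).
x=1.000000, u=-2.240000:
  k1 = f(1.000000, -2.240000) = 3.964800
  k2 = f(1.140000, -1.684928) = 2.982323
  k3 = f(1.140000, -1.822475) = 3.225780
  k4 = f(1.280000, -1.336781) = 2.366103
  u ← -2.240000 + (0.28/6)·(k1 + 2k2 + 2k3 + k4) = -1.365135
x=1.280000, u=-1.365135:
  k1 = f(1.280000, -1.365135) = 2.416289
  k2 = f(1.420000, -1.026854) = 1.817532
  k3 = f(1.420000, -1.110680) = 1.965904
  k4 = f(1.560000, -0.814682) = 1.441987
  u ← -1.365135 + (0.28/6)·(k1 + 2k2 + 2k3 + k4) = -0.831961
u(1.56) ≈ -0.8320

-0.8320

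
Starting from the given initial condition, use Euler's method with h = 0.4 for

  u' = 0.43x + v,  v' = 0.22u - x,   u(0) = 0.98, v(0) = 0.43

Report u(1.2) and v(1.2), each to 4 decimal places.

Euler on (u,v): u_{n+1} = u_n + h·u', v_{n+1} = v_n + h·v'.
0.000000: (0.980000, 0.430000); f=(0.430000, 0.215600) → (1.152000, 0.516240)
0.400000: (1.152000, 0.516240); f=(0.688240, -0.146560) → (1.427296, 0.457616)
0.800000: (1.427296, 0.457616); f=(0.801616, -0.485995) → (1.747942, 0.263218)
(u(1.2), v(1.2)) ≈ (1.7479, 0.2632)

1.7479, 0.2632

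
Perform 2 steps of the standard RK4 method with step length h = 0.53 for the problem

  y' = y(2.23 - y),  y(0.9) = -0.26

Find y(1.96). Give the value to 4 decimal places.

-21.8713

RK4: k1 = f(s_n, y_n); k2 = f(s_n + h/2, y_n + (h/2)·k1); k3 = f(s_n + h/2, y_n + (h/2)·k2); k4 = f(s_n + h, y_n + h·k3); y_{n+1} = y_n + (h/6)·(k1 + 2k2 + 2k3 + k4).
s=0.900000, y=-0.260000:
  k1 = f(0.900000, -0.260000) = -0.647400
  k2 = f(1.165000, -0.431561) = -1.148626
  k3 = f(1.165000, -0.564386) = -1.577112
  k4 = f(1.430000, -1.095869) = -3.644718
  y ← -0.260000 + (0.53/6)·(k1 + 2k2 + 2k3 + k4) = -1.120684
s=1.430000, y=-1.120684:
  k1 = f(1.430000, -1.120684) = -3.755058
  k2 = f(1.695000, -2.115775) = -9.194680
  k3 = f(1.695000, -3.557274) = -20.586921
  k4 = f(1.960000, -12.031752) = -171.593872
  y ← -1.120684 + (0.53/6)·(k1 + 2k2 + 2k3 + k4) = -21.871256
y(1.96) ≈ -21.8713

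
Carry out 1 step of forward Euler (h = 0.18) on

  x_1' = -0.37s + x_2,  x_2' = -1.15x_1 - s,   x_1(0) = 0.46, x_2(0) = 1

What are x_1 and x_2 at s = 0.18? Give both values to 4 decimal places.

0.6400, 0.9048

Euler on (x_1,x_2): x_1_{n+1} = x_1_n + h·x_1', x_2_{n+1} = x_2_n + h·x_2'.
0.000000: (0.460000, 1.000000); f=(1.000000, -0.529000) → (0.640000, 0.904780)
(x_1(0.18), x_2(0.18)) ≈ (0.6400, 0.9048)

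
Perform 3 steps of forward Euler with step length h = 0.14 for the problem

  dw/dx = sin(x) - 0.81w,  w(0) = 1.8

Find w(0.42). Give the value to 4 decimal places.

1.3105

Euler: w_{n+1} = w_n + h·f(x_n, w_n).
x=0.000000, w=1.800000: f=-1.458000 → w ← 1.800000 + 0.14·(-1.458000) = 1.595880
x=0.140000, w=1.595880: f=-1.153120 → w ← 1.595880 + 0.14·(-1.153120) = 1.434443
x=0.280000, w=1.434443: f=-0.885543 → w ← 1.434443 + 0.14·(-0.885543) = 1.310467
w(0.42) ≈ 1.3105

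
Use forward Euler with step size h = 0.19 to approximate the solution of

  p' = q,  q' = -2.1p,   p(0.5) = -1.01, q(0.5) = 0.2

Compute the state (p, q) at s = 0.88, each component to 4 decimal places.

-0.8574, 0.9908

Euler on (p,q): p_{n+1} = p_n + h·p', q_{n+1} = q_n + h·q'.
0.500000: (-1.010000, 0.200000); f=(0.200000, 2.121000) → (-0.972000, 0.602990)
0.690000: (-0.972000, 0.602990); f=(0.602990, 2.041200) → (-0.857432, 0.990818)
(p(0.88), q(0.88)) ≈ (-0.8574, 0.9908)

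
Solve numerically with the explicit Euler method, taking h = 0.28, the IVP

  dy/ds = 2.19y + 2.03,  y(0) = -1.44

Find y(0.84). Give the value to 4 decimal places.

-3.0809

Euler: y_{n+1} = y_n + h·f(s_n, y_n).
s=0.000000, y=-1.440000: f=-1.123600 → y ← -1.440000 + 0.28·(-1.123600) = -1.754608
s=0.280000, y=-1.754608: f=-1.812592 → y ← -1.754608 + 0.28·(-1.812592) = -2.262134
s=0.560000, y=-2.262134: f=-2.924073 → y ← -2.262134 + 0.28·(-2.924073) = -3.080874
y(0.84) ≈ -3.0809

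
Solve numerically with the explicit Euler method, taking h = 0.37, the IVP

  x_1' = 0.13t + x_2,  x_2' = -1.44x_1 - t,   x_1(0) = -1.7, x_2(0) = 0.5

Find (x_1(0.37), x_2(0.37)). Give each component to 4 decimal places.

-1.5150, 1.4058

Euler on (x_1,x_2): x_1_{n+1} = x_1_n + h·x_1', x_2_{n+1} = x_2_n + h·x_2'.
0.000000: (-1.700000, 0.500000); f=(0.500000, 2.448000) → (-1.515000, 1.405760)
(x_1(0.37), x_2(0.37)) ≈ (-1.5150, 1.4058)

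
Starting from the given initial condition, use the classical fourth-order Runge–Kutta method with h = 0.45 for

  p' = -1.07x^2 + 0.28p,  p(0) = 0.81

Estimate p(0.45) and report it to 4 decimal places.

0.8852

RK4: k1 = f(x_n, p_n); k2 = f(x_n + h/2, p_n + (h/2)·k1); k3 = f(x_n + h/2, p_n + (h/2)·k2); k4 = f(x_n + h, p_n + h·k3); p_{n+1} = p_n + (h/6)·(k1 + 2k2 + 2k3 + k4).
x=0.000000, p=0.810000:
  k1 = f(0.000000, 0.810000) = 0.226800
  k2 = f(0.225000, 0.861030) = 0.186920
  k3 = f(0.225000, 0.852057) = 0.184407
  k4 = f(0.450000, 0.892983) = 0.033360
  p ← 0.810000 + (0.45/6)·(k1 + 2k2 + 2k3 + k4) = 0.885211
p(0.45) ≈ 0.8852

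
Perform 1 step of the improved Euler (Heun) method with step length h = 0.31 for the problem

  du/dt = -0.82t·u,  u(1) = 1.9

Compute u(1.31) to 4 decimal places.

1.4226

Heun: k1 = f(t_n, u_n); k2 = f(t_n + h, u_n + h·k1); u_{n+1} = u_n + (h/2)·(k1 + k2).
t=1.000000, u=1.900000:
  k1 = f(1.000000, 1.900000) = -1.558000
  k2 = f(1.310000, 1.417020) = -1.522163
  u ← 1.900000 + (0.31/2)·(-1.558000 + (-1.522163)) = 1.422575
u(1.31) ≈ 1.4226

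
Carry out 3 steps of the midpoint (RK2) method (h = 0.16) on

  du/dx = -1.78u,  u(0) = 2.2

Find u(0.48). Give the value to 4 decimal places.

Midpoint: k1 = f(x_n, u_n); k2 = f(x_n + h/2, u_n + (h/2)·k1); u_{n+1} = u_n + h·k2.
x=0.000000, u=2.200000:
  k1 = f(0.000000, 2.200000) = -3.916000
  k2 = f(0.080000, 1.886720) = -3.358362
  u ← 2.200000 + 0.16·(-3.358362) = 1.662662
x=0.160000, u=1.662662:
  k1 = f(0.160000, 1.662662) = -2.959539
  k2 = f(0.240000, 1.425899) = -2.538100
  u ← 1.662662 + 0.16·(-2.538100) = 1.256566
x=0.320000, u=1.256566:
  k1 = f(0.320000, 1.256566) = -2.236688
  k2 = f(0.400000, 1.077631) = -1.918183
  u ← 1.256566 + 0.16·(-1.918183) = 0.949657
u(0.48) ≈ 0.9497

0.9497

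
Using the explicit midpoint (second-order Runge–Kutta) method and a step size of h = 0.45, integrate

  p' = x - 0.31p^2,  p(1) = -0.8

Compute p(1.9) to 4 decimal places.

0.4514

Midpoint: k1 = f(x_n, p_n); k2 = f(x_n + h/2, p_n + (h/2)·k1); p_{n+1} = p_n + h·k2.
x=1.000000, p=-0.800000:
  k1 = f(1.000000, -0.800000) = 0.801600
  k2 = f(1.225000, -0.619640) = 1.105974
  p ← -0.800000 + 0.45·1.105974 = -0.302312
x=1.450000, p=-0.302312:
  k1 = f(1.450000, -0.302312) = 1.421668
  k2 = f(1.675000, 0.017564) = 1.674904
  p ← -0.302312 + 0.45·1.674904 = 0.451395
p(1.9) ≈ 0.4514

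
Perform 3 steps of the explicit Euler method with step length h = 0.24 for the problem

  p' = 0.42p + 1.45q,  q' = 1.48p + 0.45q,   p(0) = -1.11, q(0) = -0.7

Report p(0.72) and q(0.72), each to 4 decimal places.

-2.8562, -2.7306

Euler on (p,q): p_{n+1} = p_n + h·p', q_{n+1} = q_n + h·q'.
0.000000: (-1.110000, -0.700000); f=(-1.481200, -1.957800) → (-1.465488, -1.169872)
0.240000: (-1.465488, -1.169872); f=(-2.311819, -2.695365) → (-2.020325, -1.816760)
0.480000: (-2.020325, -1.816760); f=(-3.482838, -3.807622) → (-2.856206, -2.730589)
(p(0.72), q(0.72)) ≈ (-2.8562, -2.7306)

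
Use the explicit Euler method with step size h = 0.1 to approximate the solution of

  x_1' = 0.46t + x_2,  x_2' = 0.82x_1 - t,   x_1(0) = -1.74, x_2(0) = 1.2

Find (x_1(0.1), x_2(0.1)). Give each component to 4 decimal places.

-1.6200, 1.0573

Euler on (x_1,x_2): x_1_{n+1} = x_1_n + h·x_1', x_2_{n+1} = x_2_n + h·x_2'.
0.000000: (-1.740000, 1.200000); f=(1.200000, -1.426800) → (-1.620000, 1.057320)
(x_1(0.1), x_2(0.1)) ≈ (-1.6200, 1.0573)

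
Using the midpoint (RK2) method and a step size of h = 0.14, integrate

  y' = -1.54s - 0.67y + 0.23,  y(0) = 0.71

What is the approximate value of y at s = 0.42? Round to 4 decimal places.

Midpoint: k1 = f(s_n, y_n); k2 = f(s_n + h/2, y_n + (h/2)·k1); y_{n+1} = y_n + h·k2.
s=0.000000, y=0.710000:
  k1 = f(0.000000, 0.710000) = -0.245700
  k2 = f(0.070000, 0.692801) = -0.341977
  y ← 0.710000 + 0.14·(-0.341977) = 0.662123
s=0.140000, y=0.662123:
  k1 = f(0.140000, 0.662123) = -0.429223
  k2 = f(0.210000, 0.632078) = -0.516892
  y ← 0.662123 + 0.14·(-0.516892) = 0.589758
s=0.280000, y=0.589758:
  k1 = f(0.280000, 0.589758) = -0.596338
  k2 = f(0.350000, 0.548015) = -0.676170
  y ← 0.589758 + 0.14·(-0.676170) = 0.495095
y(0.42) ≈ 0.4951

0.4951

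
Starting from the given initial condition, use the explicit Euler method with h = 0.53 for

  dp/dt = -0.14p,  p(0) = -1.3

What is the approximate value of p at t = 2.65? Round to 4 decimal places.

Euler: p_{n+1} = p_n + h·f(t_n, p_n).
t=0.000000, p=-1.300000: f=0.182000 → p ← -1.300000 + 0.53·0.182000 = -1.203540
t=0.530000, p=-1.203540: f=0.168496 → p ← -1.203540 + 0.53·0.168496 = -1.114237
t=1.060000, p=-1.114237: f=0.155993 → p ← -1.114237 + 0.53·0.155993 = -1.031561
t=1.590000, p=-1.031561: f=0.144419 → p ← -1.031561 + 0.53·0.144419 = -0.955019
t=2.120000, p=-0.955019: f=0.133703 → p ← -0.955019 + 0.53·0.133703 = -0.884157
p(2.65) ≈ -0.8842

-0.8842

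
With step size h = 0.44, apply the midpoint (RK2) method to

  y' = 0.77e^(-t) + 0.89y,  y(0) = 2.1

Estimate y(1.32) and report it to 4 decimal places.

Midpoint: k1 = f(t_n, y_n); k2 = f(t_n + h/2, y_n + (h/2)·k1); y_{n+1} = y_n + h·k2.
t=0.000000, y=2.100000:
  k1 = f(0.000000, 2.100000) = 2.639000
  k2 = f(0.220000, 2.680580) = 3.003656
  y ← 2.100000 + 0.44·3.003656 = 3.421608
t=0.440000, y=3.421608:
  k1 = f(0.440000, 3.421608) = 3.541140
  k2 = f(0.660000, 4.200659) = 4.136562
  y ← 3.421608 + 0.44·4.136562 = 5.241696
t=0.880000, y=5.241696:
  k1 = f(0.880000, 5.241696) = 4.984492
  k2 = f(1.100000, 6.338284) = 5.897384
  y ← 5.241696 + 0.44·5.897384 = 7.836545
y(1.32) ≈ 7.8365

7.8365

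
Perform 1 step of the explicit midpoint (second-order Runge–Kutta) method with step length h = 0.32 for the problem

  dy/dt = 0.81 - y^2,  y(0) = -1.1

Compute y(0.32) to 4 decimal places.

Midpoint: k1 = f(t_n, y_n); k2 = f(t_n + h/2, y_n + (h/2)·k1); y_{n+1} = y_n + h·k2.
t=0.000000, y=-1.100000:
  k1 = f(0.000000, -1.100000) = -0.400000
  k2 = f(0.160000, -1.164000) = -0.544896
  y ← -1.100000 + 0.32·(-0.544896) = -1.274367
y(0.32) ≈ -1.2744

-1.2744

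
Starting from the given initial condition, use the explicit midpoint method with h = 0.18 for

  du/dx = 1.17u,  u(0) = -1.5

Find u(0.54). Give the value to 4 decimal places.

-2.8102

Midpoint: k1 = f(x_n, u_n); k2 = f(x_n + h/2, u_n + (h/2)·k1); u_{n+1} = u_n + h·k2.
x=0.000000, u=-1.500000:
  k1 = f(0.000000, -1.500000) = -1.755000
  k2 = f(0.090000, -1.657950) = -1.939801
  u ← -1.500000 + 0.18·(-1.939801) = -1.849164
x=0.180000, u=-1.849164:
  k1 = f(0.180000, -1.849164) = -2.163522
  k2 = f(0.270000, -2.043881) = -2.391341
  u ← -1.849164 + 0.18·(-2.391341) = -2.279606
x=0.360000, u=-2.279606:
  k1 = f(0.360000, -2.279606) = -2.667139
  k2 = f(0.450000, -2.519648) = -2.947988
  u ← -2.279606 + 0.18·(-2.947988) = -2.810244
u(0.54) ≈ -2.8102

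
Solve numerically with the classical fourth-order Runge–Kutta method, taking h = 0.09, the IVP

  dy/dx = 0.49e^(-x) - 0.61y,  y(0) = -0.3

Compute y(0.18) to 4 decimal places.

-0.1925

RK4: k1 = f(x_n, y_n); k2 = f(x_n + h/2, y_n + (h/2)·k1); k3 = f(x_n + h/2, y_n + (h/2)·k2); k4 = f(x_n + h, y_n + h·k3); y_{n+1} = y_n + (h/6)·(k1 + 2k2 + 2k3 + k4).
x=0.000000, y=-0.300000:
  k1 = f(0.000000, -0.300000) = 0.673000
  k2 = f(0.045000, -0.269715) = 0.632965
  k3 = f(0.045000, -0.271517) = 0.634064
  k4 = f(0.090000, -0.242934) = 0.596016
  y ← -0.300000 + (0.09/6)·(k1 + 2k2 + 2k3 + k4) = -0.242954
x=0.090000, y=-0.242954:
  k1 = f(0.090000, -0.242954) = 0.596028
  k2 = f(0.135000, -0.216133) = 0.559962
  k3 = f(0.135000, -0.217756) = 0.560952
  k4 = f(0.180000, -0.192468) = 0.526688
  y ← -0.242954 + (0.09/6)·(k1 + 2k2 + 2k3 + k4) = -0.192486
y(0.18) ≈ -0.1925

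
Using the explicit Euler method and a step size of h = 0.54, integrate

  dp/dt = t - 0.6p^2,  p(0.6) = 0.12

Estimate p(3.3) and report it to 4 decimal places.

2.2030

Euler: p_{n+1} = p_n + h·f(t_n, p_n).
t=0.600000, p=0.120000: f=0.591360 → p ← 0.120000 + 0.54·0.591360 = 0.439334
t=1.140000, p=0.439334: f=1.024191 → p ← 0.439334 + 0.54·1.024191 = 0.992398
t=1.680000, p=0.992398: f=1.089088 → p ← 0.992398 + 0.54·1.089088 = 1.580505
t=2.220000, p=1.580505: f=0.721202 → p ← 1.580505 + 0.54·0.721202 = 1.969954
t=2.760000, p=1.969954: f=0.431568 → p ← 1.969954 + 0.54·0.431568 = 2.203001
p(3.3) ≈ 2.2030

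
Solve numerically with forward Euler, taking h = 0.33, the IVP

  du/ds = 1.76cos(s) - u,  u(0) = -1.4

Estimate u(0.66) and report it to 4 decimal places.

Euler: u_{n+1} = u_n + h·f(s_n, u_n).
s=0.000000, u=-1.400000: f=3.160000 → u ← -1.400000 + 0.33·3.160000 = -0.357200
s=0.330000, u=-0.357200: f=2.022235 → u ← -0.357200 + 0.33·2.022235 = 0.310137
u(0.66) ≈ 0.3101

0.3101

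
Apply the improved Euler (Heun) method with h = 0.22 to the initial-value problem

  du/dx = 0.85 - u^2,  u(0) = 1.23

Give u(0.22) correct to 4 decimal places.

Heun: k1 = f(x_n, u_n); k2 = f(x_n + h, u_n + h·k1); u_{n+1} = u_n + (h/2)·(k1 + k2).
x=0.000000, u=1.230000:
  k1 = f(0.000000, 1.230000) = -0.662900
  k2 = f(0.220000, 1.084162) = -0.325407
  u ← 1.230000 + (0.22/2)·(-0.662900 + (-0.325407)) = 1.121286
u(0.22) ≈ 1.1213

1.1213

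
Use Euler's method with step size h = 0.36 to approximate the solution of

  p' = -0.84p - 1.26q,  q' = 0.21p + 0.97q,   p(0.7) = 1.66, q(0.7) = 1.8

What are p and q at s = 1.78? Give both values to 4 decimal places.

Euler on (p,q): p_{n+1} = p_n + h·p', q_{n+1} = q_n + h·q'.
0.700000: (1.660000, 1.800000); f=(-3.662400, 2.094600) → (0.341536, 2.554056)
1.060000: (0.341536, 2.554056); f=(-3.505001, 2.549157) → (-0.920264, 3.471752)
1.420000: (-0.920264, 3.471752); f=(-3.601386, 3.174344) → (-2.216763, 4.614516)
(p(1.78), q(1.78)) ≈ (-2.2168, 4.6145)

-2.2168, 4.6145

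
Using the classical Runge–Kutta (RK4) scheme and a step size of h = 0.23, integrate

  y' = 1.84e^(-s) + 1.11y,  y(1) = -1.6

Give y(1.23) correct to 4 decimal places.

-1.9061

RK4: k1 = f(s_n, y_n); k2 = f(s_n + h/2, y_n + (h/2)·k1); k3 = f(s_n + h/2, y_n + (h/2)·k2); k4 = f(s_n + h, y_n + h·k3); y_{n+1} = y_n + (h/6)·(k1 + 2k2 + 2k3 + k4).
s=1.000000, y=-1.600000:
  k1 = f(1.000000, -1.600000) = -1.099102
  k2 = f(1.115000, -1.726397) = -1.312936
  k3 = f(1.115000, -1.750988) = -1.340232
  k4 = f(1.230000, -1.908253) = -1.580343
  y ← -1.600000 + (0.23/6)·(k1 + 2k2 + 2k3 + k4) = -1.906122
y(1.23) ≈ -1.9061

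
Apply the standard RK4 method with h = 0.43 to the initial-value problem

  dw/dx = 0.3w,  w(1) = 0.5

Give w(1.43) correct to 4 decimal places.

0.5688

RK4: k1 = f(x_n, w_n); k2 = f(x_n + h/2, w_n + (h/2)·k1); k3 = f(x_n + h/2, w_n + (h/2)·k2); k4 = f(x_n + h, w_n + h·k3); w_{n+1} = w_n + (h/6)·(k1 + 2k2 + 2k3 + k4).
x=1.000000, w=0.500000:
  k1 = f(1.000000, 0.500000) = 0.150000
  k2 = f(1.215000, 0.532250) = 0.159675
  k3 = f(1.215000, 0.534330) = 0.160299
  k4 = f(1.430000, 0.568929) = 0.170679
  w ← 0.500000 + (0.43/6)·(k1 + 2k2 + 2k3 + k4) = 0.568845
w(1.43) ≈ 0.5688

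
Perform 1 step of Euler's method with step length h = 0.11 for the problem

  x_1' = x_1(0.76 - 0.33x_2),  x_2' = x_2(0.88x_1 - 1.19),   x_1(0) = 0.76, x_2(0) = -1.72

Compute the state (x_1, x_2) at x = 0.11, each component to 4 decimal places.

0.8710, -1.6214

Euler on (x_1,x_2): x_1_{n+1} = x_1_n + h·x_1', x_2_{n+1} = x_2_n + h·x_2'.
0.000000: (0.760000, -1.720000); f=(1.008976, 0.896464) → (0.870987, -1.621389)
(x_1(0.11), x_2(0.11)) ≈ (0.8710, -1.6214)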